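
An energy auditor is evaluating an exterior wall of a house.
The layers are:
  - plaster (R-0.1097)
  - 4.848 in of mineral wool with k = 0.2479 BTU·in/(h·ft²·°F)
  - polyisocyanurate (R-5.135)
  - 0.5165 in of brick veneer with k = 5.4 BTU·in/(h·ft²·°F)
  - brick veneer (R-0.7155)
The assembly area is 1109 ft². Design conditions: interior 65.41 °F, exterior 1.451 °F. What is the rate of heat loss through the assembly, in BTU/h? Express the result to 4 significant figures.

4.848/0.2479 = 19.556
0.5165/5.4 = 0.095648
R_total = 0.1097 + 19.556 + 5.135 + 0.095648 + 0.7155 = 25.612 ft²·°F·h/BTU
Q = A·ΔT/R = 1109 × (65.41 − 1.451) / 25.612 = 2769.4 BTU/h

2769 BTU/h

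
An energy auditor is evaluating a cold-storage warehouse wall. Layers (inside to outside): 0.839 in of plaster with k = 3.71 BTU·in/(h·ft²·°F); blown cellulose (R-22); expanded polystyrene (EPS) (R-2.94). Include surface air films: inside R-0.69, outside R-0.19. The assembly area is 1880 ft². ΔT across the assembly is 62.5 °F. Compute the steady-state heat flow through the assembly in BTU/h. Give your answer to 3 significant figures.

0.839/3.71 = 0.2261
R_total = 0.69 + 0.2261 + 22 + 2.94 + 0.19 = 26.05 ft²·°F·h/BTU
Q = A·ΔT/R = 1880 × 62.5 / 26.05 = 4511 BTU/h

4510 BTU/h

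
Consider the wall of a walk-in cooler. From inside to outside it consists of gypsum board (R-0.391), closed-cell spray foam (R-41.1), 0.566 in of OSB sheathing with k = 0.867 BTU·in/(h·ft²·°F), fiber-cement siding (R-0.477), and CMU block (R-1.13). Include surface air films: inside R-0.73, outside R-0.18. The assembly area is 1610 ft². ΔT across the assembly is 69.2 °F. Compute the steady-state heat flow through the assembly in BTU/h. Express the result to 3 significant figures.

0.566/0.867 = 0.6528
R_total = 0.73 + 0.391 + 41.1 + 0.6528 + 0.477 + 1.13 + 0.18 = 44.66 ft²·°F·h/BTU
Q = A·ΔT/R = 1610 × 69.2 / 44.66 = 2495 BTU/h

2490 BTU/h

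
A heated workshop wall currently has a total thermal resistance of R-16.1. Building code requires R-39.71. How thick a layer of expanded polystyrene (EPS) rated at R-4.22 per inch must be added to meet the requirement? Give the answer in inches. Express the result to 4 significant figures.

5.595 in

ΔR = 39.71 − 16.1 = 23.61 ft²·°F·h/BTU
L = ΔR / (R/in) = 23.61/4.22 = 5.5948 in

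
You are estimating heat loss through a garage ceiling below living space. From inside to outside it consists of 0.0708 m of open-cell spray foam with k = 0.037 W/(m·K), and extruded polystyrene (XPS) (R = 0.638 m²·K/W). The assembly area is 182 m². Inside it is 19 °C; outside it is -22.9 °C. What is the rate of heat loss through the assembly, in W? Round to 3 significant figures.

0.0708/0.037 = 1.914
R_total = 1.914 + 0.638 = 2.552 m²·K/W
Q = A·ΔT/R = 182 × (19 − (-22.9)) / 2.552 = 2989 W

2990 W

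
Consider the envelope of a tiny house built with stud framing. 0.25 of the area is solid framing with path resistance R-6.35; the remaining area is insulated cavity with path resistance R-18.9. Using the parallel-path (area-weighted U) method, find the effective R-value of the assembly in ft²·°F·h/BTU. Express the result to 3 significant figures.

U_eff = 0.75/18.9 + 0.25/6.35 = 0.03968 + 0.03937 = 0.07905
R_eff = 1/U_eff = 12.65 ft²·°F·h/BTU

12.6 ft²·°F·h/BTU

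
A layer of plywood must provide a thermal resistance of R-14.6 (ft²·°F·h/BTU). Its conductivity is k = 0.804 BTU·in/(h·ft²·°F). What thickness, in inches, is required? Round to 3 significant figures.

L = R × k = 14.6 × 0.804 = 11.74 in

11.7 in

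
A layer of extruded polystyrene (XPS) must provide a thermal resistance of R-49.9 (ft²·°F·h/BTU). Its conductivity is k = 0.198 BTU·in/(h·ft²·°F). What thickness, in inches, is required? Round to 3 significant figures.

L = R × k = 49.9 × 0.198 = 9.88 in

9.88 in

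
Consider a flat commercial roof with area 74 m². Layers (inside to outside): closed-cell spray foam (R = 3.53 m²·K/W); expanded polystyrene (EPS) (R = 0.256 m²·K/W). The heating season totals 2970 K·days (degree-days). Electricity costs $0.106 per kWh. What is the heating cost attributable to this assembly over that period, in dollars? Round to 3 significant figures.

R_total = 3.53 + 0.256 = 3.786 m²·K/W
E = A × HDD × 24 / R / 1000 = 74 × 2970 × 24 / 3.786 / 1000 = 1393 kWh
Cost = 1393 × 0.106 = $147.7

148 dollars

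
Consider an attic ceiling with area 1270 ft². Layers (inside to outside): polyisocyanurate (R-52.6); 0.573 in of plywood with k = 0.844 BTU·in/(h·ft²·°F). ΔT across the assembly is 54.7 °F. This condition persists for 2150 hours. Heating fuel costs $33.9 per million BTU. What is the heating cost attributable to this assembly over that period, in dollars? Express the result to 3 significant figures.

95.0 dollars

0.573/0.844 = 0.6789
R_total = 52.6 + 0.6789 = 53.28 ft²·°F·h/BTU
Q = 1270 × 54.7 / 53.28 = 1304 BTU/h
E = 1304 × 2150 = 2803000 BTU
Cost = 2803000/10⁶ × 33.9 = $95.03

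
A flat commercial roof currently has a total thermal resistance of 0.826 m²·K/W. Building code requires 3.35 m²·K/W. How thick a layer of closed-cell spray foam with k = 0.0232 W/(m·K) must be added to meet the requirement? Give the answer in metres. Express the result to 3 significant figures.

ΔR = 3.35 − 0.826 = 2.524 m²·K/W
L = ΔR × k = 2.524 × 0.0232 = 0.05856 m

0.0586 m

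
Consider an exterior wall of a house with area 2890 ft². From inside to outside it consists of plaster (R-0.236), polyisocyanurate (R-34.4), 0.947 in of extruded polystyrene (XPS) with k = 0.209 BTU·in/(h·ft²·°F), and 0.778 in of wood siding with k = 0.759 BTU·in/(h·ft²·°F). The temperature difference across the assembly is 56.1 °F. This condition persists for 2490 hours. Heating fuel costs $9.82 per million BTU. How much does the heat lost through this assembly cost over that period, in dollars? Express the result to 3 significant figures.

0.947/0.209 = 4.531
0.778/0.759 = 1.025
R_total = 0.236 + 34.4 + 4.531 + 1.025 = 40.19 ft²·°F·h/BTU
Q = 2890 × 56.1 / 40.19 = 4034 BTU/h
E = 4034 × 2490 = 10040000 BTU
Cost = 10040000/10⁶ × 9.82 = $98.63

98.6 dollars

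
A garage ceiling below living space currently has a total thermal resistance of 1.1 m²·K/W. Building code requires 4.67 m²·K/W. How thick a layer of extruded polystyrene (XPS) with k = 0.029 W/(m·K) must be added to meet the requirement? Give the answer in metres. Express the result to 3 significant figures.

0.104 m

ΔR = 4.67 − 1.1 = 3.57 m²·K/W
L = ΔR × k = 3.57 × 0.029 = 0.1035 m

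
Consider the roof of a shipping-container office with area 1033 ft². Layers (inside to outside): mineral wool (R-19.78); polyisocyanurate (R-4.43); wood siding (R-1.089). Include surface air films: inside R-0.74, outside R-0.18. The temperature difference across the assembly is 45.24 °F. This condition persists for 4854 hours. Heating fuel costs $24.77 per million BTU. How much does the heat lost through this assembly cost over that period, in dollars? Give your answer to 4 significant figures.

R_total = 0.74 + 19.78 + 4.43 + 1.089 + 0.18 = 26.219 ft²·°F·h/BTU
Q = 1033 × 45.24 / 26.219 = 1782.4 BTU/h
E = 1782.4 × 4854 = 8651800 BTU
Cost = 8651800/10⁶ × 24.77 = $214.31

214.3 dollars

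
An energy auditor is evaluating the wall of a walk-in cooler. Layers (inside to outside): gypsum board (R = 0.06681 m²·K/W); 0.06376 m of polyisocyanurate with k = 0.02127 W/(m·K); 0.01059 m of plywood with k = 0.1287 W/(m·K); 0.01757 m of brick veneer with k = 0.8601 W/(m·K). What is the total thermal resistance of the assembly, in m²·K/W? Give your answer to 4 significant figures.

3.167 m²·K/W

0.06376/0.02127 = 2.9976
0.01059/0.1287 = 0.082284
0.01757/0.8601 = 0.020428
R_total = 0.06681 + 2.9976 + 0.082284 + 0.020428 = 3.1672 m²·K/W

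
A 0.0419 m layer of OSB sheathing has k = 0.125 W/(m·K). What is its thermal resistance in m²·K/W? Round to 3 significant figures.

R = L/k = 0.0419/0.125 = 0.3352 m²·K/W

0.335 m²·K/W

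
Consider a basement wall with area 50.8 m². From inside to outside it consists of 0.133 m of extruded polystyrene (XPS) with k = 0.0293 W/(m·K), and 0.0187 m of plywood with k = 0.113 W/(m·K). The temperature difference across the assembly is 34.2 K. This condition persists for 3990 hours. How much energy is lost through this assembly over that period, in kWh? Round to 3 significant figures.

0.133/0.0293 = 4.539
0.0187/0.113 = 0.1655
R_total = 4.539 + 0.1655 = 4.705 m²·K/W
Q = 50.8 × 34.2 / 4.705 = 369.3 W
E = 369.3 W × 3990 h / 1000 = 1473 kWh

1470 kWh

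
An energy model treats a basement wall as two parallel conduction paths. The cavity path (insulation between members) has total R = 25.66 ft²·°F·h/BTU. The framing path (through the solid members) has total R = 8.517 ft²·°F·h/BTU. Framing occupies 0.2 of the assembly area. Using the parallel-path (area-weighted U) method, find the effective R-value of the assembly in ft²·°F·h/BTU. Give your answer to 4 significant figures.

18.30 ft²·°F·h/BTU

U_eff = 0.8/25.66 + 0.2/8.517 = 0.031177 + 0.023482 = 0.054659
R_eff = 1/U_eff = 18.295 ft²·°F·h/BTU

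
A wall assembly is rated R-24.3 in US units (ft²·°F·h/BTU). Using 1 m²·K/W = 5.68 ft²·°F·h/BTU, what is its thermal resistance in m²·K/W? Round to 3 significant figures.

4.28 m²·K/W

R_SI = 24.3/5.68 = 4.278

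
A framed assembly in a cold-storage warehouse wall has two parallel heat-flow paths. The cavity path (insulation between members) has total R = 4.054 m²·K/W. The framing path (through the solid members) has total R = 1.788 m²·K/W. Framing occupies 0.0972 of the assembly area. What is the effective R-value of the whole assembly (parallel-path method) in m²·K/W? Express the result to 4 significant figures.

3.609 m²·K/W

U_eff = 0.9028/4.054 + 0.0972/1.788 = 0.22269 + 0.054362 = 0.27706
R_eff = 1/U_eff = 3.6094 m²·K/W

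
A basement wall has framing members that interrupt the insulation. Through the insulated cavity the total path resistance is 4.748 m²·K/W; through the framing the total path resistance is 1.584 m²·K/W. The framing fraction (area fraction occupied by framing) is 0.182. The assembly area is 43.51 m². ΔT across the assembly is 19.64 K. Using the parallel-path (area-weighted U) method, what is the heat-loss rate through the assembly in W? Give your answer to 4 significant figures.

245.4 W

U_eff = 0.818/4.748 + 0.182/1.584 = 0.17228 + 0.1149 = 0.28718
R_eff = 1/U_eff = 3.4821 m²·K/W
Q = 43.51 × 19.64 / 3.4821 = 245.41 W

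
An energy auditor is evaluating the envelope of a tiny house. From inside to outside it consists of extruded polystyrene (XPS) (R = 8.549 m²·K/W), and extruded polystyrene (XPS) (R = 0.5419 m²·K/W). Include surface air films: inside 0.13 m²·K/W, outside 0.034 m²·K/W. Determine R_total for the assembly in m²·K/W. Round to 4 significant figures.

9.255 m²·K/W

R_total = 0.13 + 8.549 + 0.5419 + 0.034 = 9.2549 m²·K/W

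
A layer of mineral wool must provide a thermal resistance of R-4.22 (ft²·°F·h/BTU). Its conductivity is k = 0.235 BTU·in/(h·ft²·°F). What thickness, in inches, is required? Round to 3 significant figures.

L = R × k = 4.22 × 0.235 = 0.9917 in

0.992 in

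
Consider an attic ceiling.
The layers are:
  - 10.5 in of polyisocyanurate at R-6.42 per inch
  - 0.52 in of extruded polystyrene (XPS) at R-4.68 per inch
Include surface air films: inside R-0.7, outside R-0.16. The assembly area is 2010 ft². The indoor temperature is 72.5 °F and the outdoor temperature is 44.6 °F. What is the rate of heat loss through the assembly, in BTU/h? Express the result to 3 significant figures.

10.5 × 6.42 = 67.41
0.52 × 4.68 = 2.434
R_total = 0.7 + 67.41 + 2.434 + 0.16 = 70.7 ft²·°F·h/BTU
Q = A·ΔT/R = 2010 × (72.5 − 44.6) / 70.7 = 793.2 BTU/h

793 BTU/h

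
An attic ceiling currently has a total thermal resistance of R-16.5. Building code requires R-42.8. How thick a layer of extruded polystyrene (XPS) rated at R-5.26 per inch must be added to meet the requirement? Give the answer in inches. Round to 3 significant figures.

5.00 in

ΔR = 42.8 − 16.5 = 26.3 ft²·°F·h/BTU
L = ΔR / (R/in) = 26.3/5.26 = 5 in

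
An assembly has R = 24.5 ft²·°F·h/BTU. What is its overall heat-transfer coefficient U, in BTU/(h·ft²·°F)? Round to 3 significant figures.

U = 1/R = 1/24.5 = 0.04082

0.0408 BTU/(h·ft²·°F)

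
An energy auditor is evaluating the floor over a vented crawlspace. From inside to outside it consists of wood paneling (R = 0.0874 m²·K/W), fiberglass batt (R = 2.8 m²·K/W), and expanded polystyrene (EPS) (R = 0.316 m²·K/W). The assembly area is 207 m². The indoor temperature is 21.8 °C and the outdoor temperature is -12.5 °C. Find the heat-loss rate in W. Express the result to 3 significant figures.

2220 W

R_total = 0.0874 + 2.8 + 0.316 = 3.203 m²·K/W
Q = A·ΔT/R = 207 × (21.8 − (-12.5)) / 3.203 = 2216 W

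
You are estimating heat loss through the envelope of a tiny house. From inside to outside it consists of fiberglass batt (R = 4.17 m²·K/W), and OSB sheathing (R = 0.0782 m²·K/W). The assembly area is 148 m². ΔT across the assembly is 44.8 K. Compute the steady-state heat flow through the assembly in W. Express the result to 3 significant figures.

R_total = 4.17 + 0.0782 = 4.248 m²·K/W
Q = A·ΔT/R = 148 × 44.8 / 4.248 = 1561 W

1560 W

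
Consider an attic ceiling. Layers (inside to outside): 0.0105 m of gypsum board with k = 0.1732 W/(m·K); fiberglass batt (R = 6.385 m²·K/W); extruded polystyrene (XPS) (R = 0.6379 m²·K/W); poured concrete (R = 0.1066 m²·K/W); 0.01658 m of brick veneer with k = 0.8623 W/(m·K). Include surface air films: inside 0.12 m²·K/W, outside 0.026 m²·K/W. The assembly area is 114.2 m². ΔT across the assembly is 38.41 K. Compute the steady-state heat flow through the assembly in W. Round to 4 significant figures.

596.4 W

0.0105/0.1732 = 0.060624
0.01658/0.8623 = 0.019228
R_total = 0.12 + 0.060624 + 6.385 + 0.6379 + 0.1066 + 0.019228 + 0.026 = 7.3554 m²·K/W
Q = A·ΔT/R = 114.2 × 38.41 / 7.3554 = 596.36 W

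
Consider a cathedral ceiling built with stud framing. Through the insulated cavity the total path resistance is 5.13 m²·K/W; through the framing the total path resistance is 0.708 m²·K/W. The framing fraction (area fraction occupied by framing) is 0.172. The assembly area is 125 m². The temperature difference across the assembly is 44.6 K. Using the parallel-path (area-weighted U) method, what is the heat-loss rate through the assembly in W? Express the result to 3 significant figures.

U_eff = 0.828/5.13 + 0.172/0.708 = 0.1614 + 0.2429 = 0.4043
R_eff = 1/U_eff = 2.473 m²·K/W
Q = 125 × 44.6 / 2.473 = 2254 W

2250 W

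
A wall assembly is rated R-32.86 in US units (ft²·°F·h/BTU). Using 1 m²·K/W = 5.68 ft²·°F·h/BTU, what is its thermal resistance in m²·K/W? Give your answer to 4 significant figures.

5.785 m²·K/W

R_SI = 32.86/5.68 = 5.7852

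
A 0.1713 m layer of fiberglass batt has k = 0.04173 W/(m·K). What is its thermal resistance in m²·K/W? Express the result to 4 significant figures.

R = L/k = 0.1713/0.04173 = 4.105 m²·K/W

4.105 m²·K/W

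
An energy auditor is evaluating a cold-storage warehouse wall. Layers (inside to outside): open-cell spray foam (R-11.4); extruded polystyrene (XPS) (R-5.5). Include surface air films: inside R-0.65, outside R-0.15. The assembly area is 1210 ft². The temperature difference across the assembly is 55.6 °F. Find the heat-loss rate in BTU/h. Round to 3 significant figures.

3800 BTU/h

R_total = 0.65 + 11.4 + 5.5 + 0.15 = 17.7 ft²·°F·h/BTU
Q = A·ΔT/R = 1210 × 55.6 / 17.7 = 3801 BTU/h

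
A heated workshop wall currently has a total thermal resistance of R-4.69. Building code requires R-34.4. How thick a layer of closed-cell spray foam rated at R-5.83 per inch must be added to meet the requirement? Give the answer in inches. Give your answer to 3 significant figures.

5.10 in

ΔR = 34.4 − 4.69 = 29.71 ft²·°F·h/BTU
L = ΔR / (R/in) = 29.71/5.83 = 5.096 in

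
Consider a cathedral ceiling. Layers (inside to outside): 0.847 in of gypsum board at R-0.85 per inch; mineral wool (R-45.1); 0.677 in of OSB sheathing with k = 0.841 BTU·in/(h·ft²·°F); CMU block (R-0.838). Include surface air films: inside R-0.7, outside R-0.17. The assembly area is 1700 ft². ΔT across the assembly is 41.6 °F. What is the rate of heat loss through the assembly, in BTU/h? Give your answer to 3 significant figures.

0.847 × 0.85 = 0.7199
0.677/0.841 = 0.805
R_total = 0.7 + 0.7199 + 45.1 + 0.805 + 0.838 + 0.17 = 48.33 ft²·°F·h/BTU
Q = A·ΔT/R = 1700 × 41.6 / 48.33 = 1463 BTU/h

1460 BTU/h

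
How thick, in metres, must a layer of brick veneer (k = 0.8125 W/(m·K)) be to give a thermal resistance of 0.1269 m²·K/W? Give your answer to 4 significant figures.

L = R·k = 0.1269 × 0.8125 = 0.10311 m

0.1031 m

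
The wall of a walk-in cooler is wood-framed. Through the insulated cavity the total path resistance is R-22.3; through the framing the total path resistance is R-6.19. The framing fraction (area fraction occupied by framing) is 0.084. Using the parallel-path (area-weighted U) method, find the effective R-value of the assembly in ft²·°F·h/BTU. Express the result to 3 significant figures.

18.3 ft²·°F·h/BTU

U_eff = 0.916/22.3 + 0.084/6.19 = 0.04108 + 0.01357 = 0.05465
R_eff = 1/U_eff = 18.3 ft²·°F·h/BTU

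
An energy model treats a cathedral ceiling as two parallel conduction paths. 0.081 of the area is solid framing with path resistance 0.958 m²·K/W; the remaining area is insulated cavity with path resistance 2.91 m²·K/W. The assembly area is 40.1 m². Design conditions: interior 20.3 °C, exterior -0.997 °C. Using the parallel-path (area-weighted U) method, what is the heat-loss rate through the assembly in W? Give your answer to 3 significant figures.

U_eff = 0.919/2.91 + 0.081/0.958 = 0.3158 + 0.08455 = 0.4004
R_eff = 1/U_eff = 2.498 m²·K/W
Q = 40.1 × (20.3 − (-0.997)) / 2.498 = 341.9 W

342 W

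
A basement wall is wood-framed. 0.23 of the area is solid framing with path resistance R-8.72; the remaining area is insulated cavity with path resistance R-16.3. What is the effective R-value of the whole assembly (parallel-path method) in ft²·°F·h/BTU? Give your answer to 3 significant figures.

U_eff = 0.77/16.3 + 0.23/8.72 = 0.04724 + 0.02638 = 0.07362
R_eff = 1/U_eff = 13.58 ft²·°F·h/BTU

13.6 ft²·°F·h/BTU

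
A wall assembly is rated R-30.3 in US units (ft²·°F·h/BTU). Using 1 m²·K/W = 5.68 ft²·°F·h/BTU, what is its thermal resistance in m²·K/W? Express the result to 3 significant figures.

R_SI = 30.3/5.68 = 5.335

5.33 m²·K/W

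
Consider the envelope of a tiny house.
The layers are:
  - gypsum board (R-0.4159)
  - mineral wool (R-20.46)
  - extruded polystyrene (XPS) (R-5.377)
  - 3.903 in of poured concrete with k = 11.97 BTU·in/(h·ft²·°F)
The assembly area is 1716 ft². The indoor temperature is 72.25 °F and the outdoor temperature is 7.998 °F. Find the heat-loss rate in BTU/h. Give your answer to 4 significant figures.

4148 BTU/h

3.903/11.97 = 0.32607
R_total = 0.4159 + 20.46 + 5.377 + 0.32607 = 26.579 ft²·°F·h/BTU
Q = A·ΔT/R = 1716 × (72.25 − 7.998) / 26.579 = 4148.3 BTU/h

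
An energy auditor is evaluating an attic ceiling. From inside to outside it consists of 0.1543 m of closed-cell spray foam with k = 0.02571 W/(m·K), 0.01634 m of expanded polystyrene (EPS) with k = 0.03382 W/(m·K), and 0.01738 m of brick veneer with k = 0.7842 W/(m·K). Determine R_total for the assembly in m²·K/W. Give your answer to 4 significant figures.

6.507 m²·K/W

0.1543/0.02571 = 6.0016
0.01634/0.03382 = 0.48315
0.01738/0.7842 = 0.022163
R_total = 6.0016 + 0.48315 + 0.022163 = 6.5069 m²·K/W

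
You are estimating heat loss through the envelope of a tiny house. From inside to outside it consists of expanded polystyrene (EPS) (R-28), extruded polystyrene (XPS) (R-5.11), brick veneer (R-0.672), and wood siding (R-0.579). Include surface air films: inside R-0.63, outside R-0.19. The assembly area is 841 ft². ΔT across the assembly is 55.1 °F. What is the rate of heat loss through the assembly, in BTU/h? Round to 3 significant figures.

R_total = 0.63 + 28 + 5.11 + 0.672 + 0.579 + 0.19 = 35.18 ft²·°F·h/BTU
Q = A·ΔT/R = 841 × 55.1 / 35.18 = 1317 BTU/h

1320 BTU/h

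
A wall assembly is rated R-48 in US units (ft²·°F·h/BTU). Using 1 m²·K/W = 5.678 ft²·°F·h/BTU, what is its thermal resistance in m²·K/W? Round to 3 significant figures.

8.45 m²·K/W

R_SI = 48/5.678 = 8.454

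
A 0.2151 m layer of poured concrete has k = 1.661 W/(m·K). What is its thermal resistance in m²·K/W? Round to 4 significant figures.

R = L/k = 0.2151/1.661 = 0.1295 m²·K/W

0.1295 m²·K/W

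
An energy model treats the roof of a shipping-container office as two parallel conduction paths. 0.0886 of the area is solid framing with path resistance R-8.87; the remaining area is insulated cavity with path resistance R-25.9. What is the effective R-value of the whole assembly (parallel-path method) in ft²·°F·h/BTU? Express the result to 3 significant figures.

22.1 ft²·°F·h/BTU

U_eff = 0.9114/25.9 + 0.0886/8.87 = 0.03519 + 0.009989 = 0.04518
R_eff = 1/U_eff = 22.13 ft²·°F·h/BTU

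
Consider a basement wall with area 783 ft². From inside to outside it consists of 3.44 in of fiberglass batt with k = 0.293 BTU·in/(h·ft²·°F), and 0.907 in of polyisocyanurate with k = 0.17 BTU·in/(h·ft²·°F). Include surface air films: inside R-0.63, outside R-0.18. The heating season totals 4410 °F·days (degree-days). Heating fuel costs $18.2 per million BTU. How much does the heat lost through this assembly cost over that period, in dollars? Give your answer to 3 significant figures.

84.3 dollars

3.44/0.293 = 11.74
0.907/0.17 = 5.335
R_total = 0.63 + 11.74 + 5.335 + 0.18 = 17.89 ft²·°F·h/BTU
E = A × HDD × 24 / R = 783 × 4410 × 24 / 17.89 = 4633000 BTU
Cost = 4633000/10⁶ × 18.2 = $84.33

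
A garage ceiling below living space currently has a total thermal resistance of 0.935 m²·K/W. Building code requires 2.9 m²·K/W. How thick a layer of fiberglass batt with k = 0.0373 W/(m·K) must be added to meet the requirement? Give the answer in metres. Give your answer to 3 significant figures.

0.0733 m

ΔR = 2.9 − 0.935 = 1.965 m²·K/W
L = ΔR × k = 1.965 × 0.0373 = 0.07329 m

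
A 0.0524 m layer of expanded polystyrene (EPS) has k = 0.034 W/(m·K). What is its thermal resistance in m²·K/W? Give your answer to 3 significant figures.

R = L/k = 0.0524/0.034 = 1.541 m²·K/W

1.54 m²·K/W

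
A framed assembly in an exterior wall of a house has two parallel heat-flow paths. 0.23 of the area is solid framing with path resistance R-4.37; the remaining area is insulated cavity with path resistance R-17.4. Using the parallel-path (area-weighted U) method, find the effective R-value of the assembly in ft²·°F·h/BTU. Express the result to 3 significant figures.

10.3 ft²·°F·h/BTU

U_eff = 0.77/17.4 + 0.23/4.37 = 0.04425 + 0.05263 = 0.09688
R_eff = 1/U_eff = 10.32 ft²·°F·h/BTU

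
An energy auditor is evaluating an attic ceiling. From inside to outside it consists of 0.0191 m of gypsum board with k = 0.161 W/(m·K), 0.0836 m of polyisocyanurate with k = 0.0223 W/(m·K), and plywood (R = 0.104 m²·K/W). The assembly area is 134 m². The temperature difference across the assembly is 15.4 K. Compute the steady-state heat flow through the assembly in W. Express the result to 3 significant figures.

0.0191/0.161 = 0.1186
0.0836/0.0223 = 3.749
R_total = 0.1186 + 3.749 + 0.104 = 3.972 m²·K/W
Q = A·ΔT/R = 134 × 15.4 / 3.972 = 519.6 W

520 W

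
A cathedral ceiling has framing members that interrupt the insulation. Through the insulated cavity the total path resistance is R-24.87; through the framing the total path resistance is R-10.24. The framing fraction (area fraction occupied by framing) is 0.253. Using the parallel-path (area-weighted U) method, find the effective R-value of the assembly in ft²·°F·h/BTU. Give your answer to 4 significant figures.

U_eff = 0.747/24.87 + 0.253/10.24 = 0.030036 + 0.024707 = 0.054743
R_eff = 1/U_eff = 18.267 ft²·°F·h/BTU

18.27 ft²·°F·h/BTU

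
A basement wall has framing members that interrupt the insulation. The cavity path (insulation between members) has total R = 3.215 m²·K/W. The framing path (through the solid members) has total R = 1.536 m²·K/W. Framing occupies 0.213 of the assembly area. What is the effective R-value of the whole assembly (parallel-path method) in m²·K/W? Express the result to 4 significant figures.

U_eff = 0.787/3.215 + 0.213/1.536 = 0.24479 + 0.13867 = 0.38346
R_eff = 1/U_eff = 2.6078 m²·K/W

2.608 m²·K/W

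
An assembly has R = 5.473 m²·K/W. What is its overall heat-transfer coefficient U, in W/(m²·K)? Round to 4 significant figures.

0.1827 W/(m²·K)

U = 1/R = 1/5.473 = 0.18272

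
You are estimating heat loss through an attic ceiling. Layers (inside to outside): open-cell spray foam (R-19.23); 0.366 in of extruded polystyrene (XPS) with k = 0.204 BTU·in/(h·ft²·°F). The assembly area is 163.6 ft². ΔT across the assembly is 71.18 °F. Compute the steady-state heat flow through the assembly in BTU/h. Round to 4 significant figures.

553.9 BTU/h

0.366/0.204 = 1.7941
R_total = 19.23 + 1.7941 = 21.024 ft²·°F·h/BTU
Q = A·ΔT/R = 163.6 × 71.18 / 21.024 = 553.89 BTU/h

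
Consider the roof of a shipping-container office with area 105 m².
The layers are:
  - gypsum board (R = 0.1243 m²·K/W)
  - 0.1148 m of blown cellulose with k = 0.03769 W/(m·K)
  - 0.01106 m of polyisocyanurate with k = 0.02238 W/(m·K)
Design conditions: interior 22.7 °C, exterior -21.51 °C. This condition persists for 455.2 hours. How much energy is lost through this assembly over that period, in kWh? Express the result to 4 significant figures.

576.6 kWh

0.1148/0.03769 = 3.0459
0.01106/0.02238 = 0.49419
R_total = 0.1243 + 3.0459 + 0.49419 = 3.6644 m²·K/W
Q = 105 × (22.7 − (-21.51)) / 3.6644 = 1266.8 W
E = 1266.8 W × 455.2 h / 1000 = 576.65 kWh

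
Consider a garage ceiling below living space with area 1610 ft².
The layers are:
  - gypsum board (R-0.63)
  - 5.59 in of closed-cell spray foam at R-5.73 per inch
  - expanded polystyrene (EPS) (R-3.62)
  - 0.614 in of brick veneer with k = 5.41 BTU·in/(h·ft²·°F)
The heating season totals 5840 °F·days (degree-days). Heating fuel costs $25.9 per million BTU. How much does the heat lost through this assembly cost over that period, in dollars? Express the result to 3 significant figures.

161 dollars

5.59 × 5.73 = 32.03
0.614/5.41 = 0.1135
R_total = 0.63 + 32.03 + 3.62 + 0.1135 = 36.39 ft²·°F·h/BTU
E = A × HDD × 24 / R = 1610 × 5840 × 24 / 36.39 = 6200000 BTU
Cost = 6200000/10⁶ × 25.9 = $160.6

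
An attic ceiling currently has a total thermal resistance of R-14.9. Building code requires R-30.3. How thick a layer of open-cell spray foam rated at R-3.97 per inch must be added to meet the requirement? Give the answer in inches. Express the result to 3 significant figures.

ΔR = 30.3 − 14.9 = 15.4 ft²·°F·h/BTU
L = ΔR / (R/in) = 15.4/3.97 = 3.879 in

3.88 in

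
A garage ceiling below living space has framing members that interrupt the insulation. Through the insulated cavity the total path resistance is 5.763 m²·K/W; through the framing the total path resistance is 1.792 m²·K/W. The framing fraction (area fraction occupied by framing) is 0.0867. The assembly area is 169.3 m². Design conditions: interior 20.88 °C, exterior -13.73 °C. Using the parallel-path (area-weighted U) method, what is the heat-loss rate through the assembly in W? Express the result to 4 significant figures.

U_eff = 0.9133/5.763 + 0.0867/1.792 = 0.15848 + 0.048382 = 0.20686
R_eff = 1/U_eff = 4.8342 m²·K/W
Q = 169.3 × (20.88 − (-13.73)) / 4.8342 = 1212.1 W

1212 W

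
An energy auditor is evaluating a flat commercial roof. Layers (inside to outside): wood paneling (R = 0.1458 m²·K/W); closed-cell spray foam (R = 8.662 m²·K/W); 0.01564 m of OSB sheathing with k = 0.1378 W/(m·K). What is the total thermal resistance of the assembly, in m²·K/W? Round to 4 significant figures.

8.921 m²·K/W

0.01564/0.1378 = 0.1135
R_total = 0.1458 + 8.662 + 0.1135 = 8.9213 m²·K/W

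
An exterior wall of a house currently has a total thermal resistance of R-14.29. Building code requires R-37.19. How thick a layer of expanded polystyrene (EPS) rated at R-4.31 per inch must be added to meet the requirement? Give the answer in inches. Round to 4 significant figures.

ΔR = 37.19 − 14.29 = 22.9 ft²·°F·h/BTU
L = ΔR / (R/in) = 22.9/4.31 = 5.3132 in

5.313 in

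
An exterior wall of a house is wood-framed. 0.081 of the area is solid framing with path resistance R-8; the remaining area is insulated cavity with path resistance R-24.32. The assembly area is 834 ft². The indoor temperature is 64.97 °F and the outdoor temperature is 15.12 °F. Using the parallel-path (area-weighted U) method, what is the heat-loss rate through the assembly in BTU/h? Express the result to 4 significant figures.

U_eff = 0.919/24.32 + 0.081/8 = 0.037788 + 0.010125 = 0.047913
R_eff = 1/U_eff = 20.871 ft²·°F·h/BTU
Q = 834 × (64.97 − 15.12) / 20.871 = 1992 BTU/h

1992 BTU/h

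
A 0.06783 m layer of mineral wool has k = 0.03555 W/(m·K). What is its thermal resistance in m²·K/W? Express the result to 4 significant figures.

1.908 m²·K/W

R = L/k = 0.06783/0.03555 = 1.908 m²·K/W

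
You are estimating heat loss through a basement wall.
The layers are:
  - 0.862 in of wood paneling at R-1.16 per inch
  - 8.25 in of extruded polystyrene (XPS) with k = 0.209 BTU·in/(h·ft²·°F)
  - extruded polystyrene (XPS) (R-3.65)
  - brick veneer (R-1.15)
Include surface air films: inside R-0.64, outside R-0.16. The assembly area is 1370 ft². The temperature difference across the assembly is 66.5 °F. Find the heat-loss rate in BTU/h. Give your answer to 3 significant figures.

0.862 × 1.16 = 0.9999
8.25/0.209 = 39.47
R_total = 0.64 + 0.9999 + 39.47 + 3.65 + 1.15 + 0.16 = 46.07 ft²·°F·h/BTU
Q = A·ΔT/R = 1370 × 66.5 / 46.07 = 1977 BTU/h

1980 BTU/h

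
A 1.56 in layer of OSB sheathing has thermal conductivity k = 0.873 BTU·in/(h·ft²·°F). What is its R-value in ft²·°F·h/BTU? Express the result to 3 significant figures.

R = L/k = 1.56/0.873 = 1.787 ft²·°F·h/BTU

1.79 ft²·°F·h/BTU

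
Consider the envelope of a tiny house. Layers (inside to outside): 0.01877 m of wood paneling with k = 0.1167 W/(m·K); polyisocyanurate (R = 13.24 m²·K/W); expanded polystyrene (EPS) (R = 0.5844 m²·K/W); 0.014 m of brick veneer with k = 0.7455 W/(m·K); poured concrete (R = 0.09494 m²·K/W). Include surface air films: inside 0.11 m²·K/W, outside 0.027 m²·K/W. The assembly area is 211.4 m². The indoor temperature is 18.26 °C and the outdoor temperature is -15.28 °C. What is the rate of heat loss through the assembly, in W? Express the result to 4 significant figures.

498.1 W

0.01877/0.1167 = 0.16084
0.014/0.7455 = 0.018779
R_total = 0.11 + 0.16084 + 13.24 + 0.5844 + 0.018779 + 0.09494 + 0.027 = 14.236 m²·K/W
Q = A·ΔT/R = 211.4 × (18.26 − (-15.28)) / 14.236 = 498.06 W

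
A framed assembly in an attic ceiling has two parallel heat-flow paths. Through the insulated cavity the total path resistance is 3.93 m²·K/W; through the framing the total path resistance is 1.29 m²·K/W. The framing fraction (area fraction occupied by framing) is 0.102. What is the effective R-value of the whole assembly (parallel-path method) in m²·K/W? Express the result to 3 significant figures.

3.25 m²·K/W

U_eff = 0.898/3.93 + 0.102/1.29 = 0.2285 + 0.07907 = 0.3076
R_eff = 1/U_eff = 3.251 m²·K/W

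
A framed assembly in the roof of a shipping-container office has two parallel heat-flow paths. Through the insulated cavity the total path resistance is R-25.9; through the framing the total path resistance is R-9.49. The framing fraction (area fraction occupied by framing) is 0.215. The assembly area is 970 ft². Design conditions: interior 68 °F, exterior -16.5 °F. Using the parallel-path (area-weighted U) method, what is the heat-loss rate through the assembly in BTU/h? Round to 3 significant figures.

U_eff = 0.785/25.9 + 0.215/9.49 = 0.03031 + 0.02266 = 0.05296
R_eff = 1/U_eff = 18.88 ft²·°F·h/BTU
Q = 970 × (68 − (-16.5)) / 18.88 = 4341 BTU/h

4340 BTU/h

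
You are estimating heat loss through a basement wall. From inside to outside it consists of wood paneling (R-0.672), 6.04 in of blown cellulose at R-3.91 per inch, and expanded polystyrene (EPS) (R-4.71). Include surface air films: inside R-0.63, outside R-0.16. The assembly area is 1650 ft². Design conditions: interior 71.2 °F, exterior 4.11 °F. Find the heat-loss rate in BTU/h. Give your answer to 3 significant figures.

3720 BTU/h

6.04 × 3.91 = 23.62
R_total = 0.63 + 0.672 + 23.62 + 4.71 + 0.16 = 29.79 ft²·°F·h/BTU
Q = A·ΔT/R = 1650 × (71.2 − 4.11) / 29.79 = 3716 BTU/h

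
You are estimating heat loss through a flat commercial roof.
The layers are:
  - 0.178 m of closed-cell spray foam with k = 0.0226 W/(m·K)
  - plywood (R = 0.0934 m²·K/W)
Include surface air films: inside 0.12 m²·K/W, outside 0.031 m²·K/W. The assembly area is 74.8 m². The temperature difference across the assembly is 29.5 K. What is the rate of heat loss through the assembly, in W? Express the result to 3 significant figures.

272 W

0.178/0.0226 = 7.876
R_total = 0.12 + 7.876 + 0.0934 + 0.031 = 8.121 m²·K/W
Q = A·ΔT/R = 74.8 × 29.5 / 8.121 = 271.7 W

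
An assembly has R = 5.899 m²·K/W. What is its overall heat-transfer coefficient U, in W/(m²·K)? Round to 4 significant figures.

0.1695 W/(m²·K)

U = 1/R = 1/5.899 = 0.16952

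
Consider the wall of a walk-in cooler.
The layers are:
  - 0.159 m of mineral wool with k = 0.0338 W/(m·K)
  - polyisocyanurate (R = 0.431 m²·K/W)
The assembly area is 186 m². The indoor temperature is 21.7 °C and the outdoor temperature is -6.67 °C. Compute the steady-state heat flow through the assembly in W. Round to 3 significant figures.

0.159/0.0338 = 4.704
R_total = 4.704 + 0.431 = 5.135 m²·K/W
Q = A·ΔT/R = 186 × (21.7 − (-6.67)) / 5.135 = 1028 W

1030 W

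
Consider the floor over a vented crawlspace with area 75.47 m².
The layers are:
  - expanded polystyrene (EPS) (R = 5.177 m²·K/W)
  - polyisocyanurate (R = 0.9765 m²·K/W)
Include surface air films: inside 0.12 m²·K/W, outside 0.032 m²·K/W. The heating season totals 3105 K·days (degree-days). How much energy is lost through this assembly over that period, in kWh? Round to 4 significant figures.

891.9 kWh

R_total = 0.12 + 5.177 + 0.9765 + 0.032 = 6.3055 m²·K/W
E = A × HDD × 24 / R / 1000 = 75.47 × 3105 × 24 / 6.3055 / 1000 = 891.92 kWh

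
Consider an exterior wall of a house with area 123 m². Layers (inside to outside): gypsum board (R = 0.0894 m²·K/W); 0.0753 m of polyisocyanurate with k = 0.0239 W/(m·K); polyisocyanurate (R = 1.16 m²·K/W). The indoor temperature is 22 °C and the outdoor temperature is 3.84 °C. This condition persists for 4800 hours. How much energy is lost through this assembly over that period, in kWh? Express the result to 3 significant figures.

0.0753/0.0239 = 3.151
R_total = 0.0894 + 3.151 + 1.16 = 4.4 m²·K/W
Q = 123 × (22 − 3.84) / 4.4 = 507.7 W
E = 507.7 W × 4800 h / 1000 = 2437 kWh

2440 kWh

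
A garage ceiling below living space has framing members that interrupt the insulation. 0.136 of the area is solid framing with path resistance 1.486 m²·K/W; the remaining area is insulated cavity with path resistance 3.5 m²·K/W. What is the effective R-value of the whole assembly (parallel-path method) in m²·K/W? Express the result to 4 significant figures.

U_eff = 0.864/3.5 + 0.136/1.486 = 0.24686 + 0.091521 = 0.33838
R_eff = 1/U_eff = 2.9553 m²·K/W

2.955 m²·K/W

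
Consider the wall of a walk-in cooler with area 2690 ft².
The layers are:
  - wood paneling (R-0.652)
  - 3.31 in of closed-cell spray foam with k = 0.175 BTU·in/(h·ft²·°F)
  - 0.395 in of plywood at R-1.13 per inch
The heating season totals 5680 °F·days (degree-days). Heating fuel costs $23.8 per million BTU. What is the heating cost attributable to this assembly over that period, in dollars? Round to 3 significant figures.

3.31/0.175 = 18.91
0.395 × 1.13 = 0.4463
R_total = 0.652 + 18.91 + 0.4463 = 20.01 ft²·°F·h/BTU
E = A × HDD × 24 / R = 2690 × 5680 × 24 / 20.01 = 18320000 BTU
Cost = 18320000/10⁶ × 23.8 = $436.1

436 dollars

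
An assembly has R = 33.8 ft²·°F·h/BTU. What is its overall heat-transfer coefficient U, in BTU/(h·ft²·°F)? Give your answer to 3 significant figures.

U = 1/R = 1/33.8 = 0.02959

0.0296 BTU/(h·ft²·°F)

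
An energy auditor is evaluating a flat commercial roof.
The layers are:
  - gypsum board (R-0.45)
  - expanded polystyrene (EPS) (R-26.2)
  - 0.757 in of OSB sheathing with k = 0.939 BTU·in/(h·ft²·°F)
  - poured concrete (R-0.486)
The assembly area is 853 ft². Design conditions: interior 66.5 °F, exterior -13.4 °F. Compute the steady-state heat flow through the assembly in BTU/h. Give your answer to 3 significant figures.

2440 BTU/h

0.757/0.939 = 0.8062
R_total = 0.45 + 26.2 + 0.8062 + 0.486 = 27.94 ft²·°F·h/BTU
Q = A·ΔT/R = 853 × (66.5 − (-13.4)) / 27.94 = 2439 BTU/h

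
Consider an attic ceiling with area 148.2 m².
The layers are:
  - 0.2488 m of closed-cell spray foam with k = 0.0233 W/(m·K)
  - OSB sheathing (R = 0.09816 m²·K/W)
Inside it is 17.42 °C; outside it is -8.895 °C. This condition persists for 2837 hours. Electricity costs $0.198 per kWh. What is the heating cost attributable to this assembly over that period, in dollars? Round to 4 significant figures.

0.2488/0.0233 = 10.678
R_total = 10.678 + 0.09816 = 10.776 m²·K/W
Q = 148.2 × (17.42 − (-8.895)) / 10.776 = 361.9 W
E = 361.9 W × 2837 h / 1000 = 1026.7 kWh
Cost = 1026.7 × 0.198 = $203.29

203.3 dollars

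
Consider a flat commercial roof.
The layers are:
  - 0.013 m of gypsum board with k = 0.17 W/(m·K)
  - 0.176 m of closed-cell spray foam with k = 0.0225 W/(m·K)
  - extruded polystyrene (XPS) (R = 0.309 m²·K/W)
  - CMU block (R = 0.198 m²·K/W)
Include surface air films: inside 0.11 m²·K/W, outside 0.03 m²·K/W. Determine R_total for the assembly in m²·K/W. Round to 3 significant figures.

0.013/0.17 = 0.07647
0.176/0.0225 = 7.822
R_total = 0.11 + 0.07647 + 7.822 + 0.309 + 0.198 + 0.03 = 8.546 m²·K/W

8.55 m²·K/W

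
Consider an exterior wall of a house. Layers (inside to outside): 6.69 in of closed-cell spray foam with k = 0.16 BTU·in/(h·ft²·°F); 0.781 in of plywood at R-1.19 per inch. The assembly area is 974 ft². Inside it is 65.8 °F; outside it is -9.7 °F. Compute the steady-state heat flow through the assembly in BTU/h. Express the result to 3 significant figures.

6.69/0.16 = 41.81
0.781 × 1.19 = 0.9294
R_total = 41.81 + 0.9294 = 42.74 ft²·°F·h/BTU
Q = A·ΔT/R = 974 × (65.8 − (-9.7)) / 42.74 = 1720 BTU/h

1720 BTU/h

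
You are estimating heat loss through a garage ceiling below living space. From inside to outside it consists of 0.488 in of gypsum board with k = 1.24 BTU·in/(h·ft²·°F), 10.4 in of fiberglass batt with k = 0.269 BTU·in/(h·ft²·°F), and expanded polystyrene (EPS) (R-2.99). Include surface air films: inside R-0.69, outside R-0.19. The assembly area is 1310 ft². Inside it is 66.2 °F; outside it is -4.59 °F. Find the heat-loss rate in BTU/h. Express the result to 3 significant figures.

2160 BTU/h

0.488/1.24 = 0.3935
10.4/0.269 = 38.66
R_total = 0.69 + 0.3935 + 38.66 + 2.99 + 0.19 = 42.93 ft²·°F·h/BTU
Q = A·ΔT/R = 1310 × (66.2 − (-4.59)) / 42.93 = 2160 BTU/h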